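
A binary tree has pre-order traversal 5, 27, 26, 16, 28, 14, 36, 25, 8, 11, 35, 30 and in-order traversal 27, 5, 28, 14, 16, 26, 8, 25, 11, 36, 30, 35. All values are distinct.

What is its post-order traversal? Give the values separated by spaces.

The first element of pre-order is the root; it splits in-order into left and right subtrees.
Root 5: left subtree has 1 node {27}, right has 10 {28, 14, 16, 26, 8, 25, 11, 36, 30, 35}.
  Root 26: left subtree has 3 nodes {28, 14, 16}, right has 6 {8, 25, 11, 36, 30, 35}.
    Root 16: left subtree has 2 nodes {28, 14}, right has 0 { }.
      Root 28: left subtree has 0 nodes { }, right has 1 {14}.
    Root 36: left subtree has 3 nodes {8, 25, 11}, right has 2 {30, 35}.
      Root 25: left subtree has 1 node {8}, right has 1 {11}.
      Root 35: left subtree has 1 node {30}, right has 0 { }.

27 14 28 16 8 11 25 30 35 36 26 5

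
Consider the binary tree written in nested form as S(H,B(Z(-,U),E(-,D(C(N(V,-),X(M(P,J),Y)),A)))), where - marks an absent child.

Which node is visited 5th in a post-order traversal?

Post-order visits the left subtree, then the right subtree, then the node.
At S: go left to H.
  H is a leaf — visit H.
At S: go right to B.
  At B: go left to Z.
    At Z: no left child.
    At Z: go right to U.
      U is a leaf — visit U.
    Visit Z.
  At B: go right to E.
    At E: no left child.
    At E: go right to D.
      At D: go left to C.
        At C: go left to N.
          At N: go left to V.
            V is a leaf — visit V.
          At N: no right child.
          Visit N.
        At C: go right to X.
          At X: go left to M.
            At M: go left to P.
              P is a leaf — visit P.
            At M: go right to J.
              J is a leaf — visit J.
            Visit M.
          At X: go right to Y.
            Y is a leaf — visit Y.
          Visit X.
        Visit C.
      At D: go right to A.
        A is a leaf — visit A.
      Visit D.
    Visit E.
  Visit B.
Visit S.
Full post-order sequence: H, U, Z, V, N, P, J, M, Y, X, C, A, D, E, B, S.

N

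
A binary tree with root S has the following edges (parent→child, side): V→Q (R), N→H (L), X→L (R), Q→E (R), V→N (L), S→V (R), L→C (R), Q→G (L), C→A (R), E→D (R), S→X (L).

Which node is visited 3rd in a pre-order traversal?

Pre-order visits the node, then its left subtree, then its right subtree.
Visit S.
At S: go left to X.
  Visit X.
  At X: no left child.
  At X: go right to L.
    Visit L.
    At L: no left child.
    At L: go right to C.
      Visit C.
      At C: no left child.
      At C: go right to A.
        A is a leaf — visit A.
At S: go right to V.
  Visit V.
  At V: go left to N.
    Visit N.
    At N: go left to H.
      H is a leaf — visit H.
    At N: no right child.
  At V: go right to Q.
    Visit Q.
    At Q: go left to G.
      G is a leaf — visit G.
    At Q: go right to E.
      Visit E.
      At E: no left child.
      At E: go right to D.
        D is a leaf — visit D.
Full pre-order sequence: S, X, L, C, A, V, N, H, Q, G, E, D.

L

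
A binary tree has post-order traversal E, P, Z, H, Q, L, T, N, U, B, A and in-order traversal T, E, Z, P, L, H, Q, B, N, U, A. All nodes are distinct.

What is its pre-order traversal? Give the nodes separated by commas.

A, B, T, L, Z, E, P, Q, H, U, N

The last element of post-order is the root; it splits in-order into left and right subtrees.
Root A: left subtree has 10 nodes {T, E, Z, P, L, H, Q, B, N, U}, right has 0 { }.
  Root B: left subtree has 7 nodes {T, E, Z, P, L, H, Q}, right has 2 {N, U}.
    Root T: left subtree has 0 nodes { }, right has 6 {E, Z, P, L, H, Q}.
      Root L: left subtree has 3 nodes {E, Z, P}, right has 2 {H, Q}.
        Root Z: left subtree has 1 node {E}, right has 1 {P}.
        Root Q: left subtree has 1 node {H}, right has 0 { }.
    Root U: left subtree has 1 node {N}, right has 0 { }.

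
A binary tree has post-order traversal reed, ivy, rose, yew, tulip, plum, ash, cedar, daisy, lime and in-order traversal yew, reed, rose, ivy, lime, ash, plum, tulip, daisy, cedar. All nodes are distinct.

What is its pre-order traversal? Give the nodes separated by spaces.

lime yew rose reed ivy daisy ash plum tulip cedar

The last element of post-order is the root; it splits in-order into left and right subtrees.
Root lime: left subtree has 4 nodes {yew, reed, rose, ivy}, right has 5 {ash, plum, tulip, daisy, cedar}.
  Root yew: left subtree has 0 nodes { }, right has 3 {reed, rose, ivy}.
    Root rose: left subtree has 1 node {reed}, right has 1 {ivy}.
  Root daisy: left subtree has 3 nodes {ash, plum, tulip}, right has 1 {cedar}.
    Root ash: left subtree has 0 nodes { }, right has 2 {plum, tulip}.
      Root plum: left subtree has 0 nodes { }, right has 1 {tulip}.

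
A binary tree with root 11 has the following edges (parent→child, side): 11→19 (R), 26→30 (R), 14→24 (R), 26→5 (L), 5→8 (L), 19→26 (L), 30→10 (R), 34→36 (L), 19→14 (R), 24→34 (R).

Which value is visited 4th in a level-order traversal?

Level-order visits nodes level by level from the root, left to right within each level.
Level 0: 11
Level 1: 19
Level 2: 26, 14
Level 3: 5, 30, 24
Level 4: 8, 10, 34
Level 5: 36
Full level-order sequence: 11, 19, 26, 14, 5, 30, 24, 8, 10, 34, 36.

14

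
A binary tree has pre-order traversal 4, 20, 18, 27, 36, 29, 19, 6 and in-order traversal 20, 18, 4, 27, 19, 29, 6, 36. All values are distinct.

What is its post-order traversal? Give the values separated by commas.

The first element of pre-order is the root; it splits in-order into left and right subtrees.
Root 4: left subtree has 2 nodes {20, 18}, right has 5 {27, 19, 29, 6, 36}.
  Root 20: left subtree has 0 nodes { }, right has 1 {18}.
  Root 27: left subtree has 0 nodes { }, right has 4 {19, 29, 6, 36}.
    Root 36: left subtree has 3 nodes {19, 29, 6}, right has 0 { }.
      Root 29: left subtree has 1 node {19}, right has 1 {6}.

18, 20, 19, 6, 29, 36, 27, 4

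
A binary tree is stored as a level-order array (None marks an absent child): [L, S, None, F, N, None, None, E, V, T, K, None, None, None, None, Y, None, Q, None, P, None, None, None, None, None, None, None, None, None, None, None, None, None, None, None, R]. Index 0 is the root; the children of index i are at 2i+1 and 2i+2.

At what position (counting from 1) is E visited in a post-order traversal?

2

Post-order visits the left subtree, then the right subtree, then the node.
At L: go left to S.
  At S: go left to F.
    At F: go left to E.
      At E: go left to Y.
        Y is a leaf — visit Y.
      At E: no right child.
      Visit E.
    At F: go right to V.
      At V: go left to Q.
        At Q: go left to R.
          R is a leaf — visit R.
        At Q: no right child.
        Visit Q.
      At V: no right child.
      Visit V.
    Visit F.
  At S: go right to N.
    At N: go left to T.
      At T: go left to P.
        P is a leaf — visit P.
      At T: no right child.
      Visit T.
    At N: go right to K.
      K is a leaf — visit K.
    Visit N.
  Visit S.
At L: no right child.
Visit L.
Full post-order sequence: Y, E, R, Q, V, F, P, T, K, N, S, L.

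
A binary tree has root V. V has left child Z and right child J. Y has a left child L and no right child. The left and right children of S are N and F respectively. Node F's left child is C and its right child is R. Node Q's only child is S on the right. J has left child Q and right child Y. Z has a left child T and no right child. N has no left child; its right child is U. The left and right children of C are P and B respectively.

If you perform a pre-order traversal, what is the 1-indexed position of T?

Pre-order visits the node, then its left subtree, then its right subtree.
Visit V.
At V: go left to Z.
  Visit Z.
  At Z: go left to T.
    T is a leaf — visit T.
  At Z: no right child.
At V: go right to J.
  Visit J.
  At J: go left to Q.
    Visit Q.
    At Q: no left child.
    At Q: go right to S.
      Visit S.
      At S: go left to N.
        Visit N.
        At N: no left child.
        At N: go right to U.
          U is a leaf — visit U.
      At S: go right to F.
        Visit F.
        At F: go left to C.
          Visit C.
          At C: go left to P.
            P is a leaf — visit P.
          At C: go right to B.
            B is a leaf — visit B.
        At F: go right to R.
          R is a leaf — visit R.
  At J: go right to Y.
    Visit Y.
    At Y: go left to L.
      L is a leaf — visit L.
    At Y: no right child.
Full pre-order sequence: V, Z, T, J, Q, S, N, U, F, C, P, B, R, Y, L.

3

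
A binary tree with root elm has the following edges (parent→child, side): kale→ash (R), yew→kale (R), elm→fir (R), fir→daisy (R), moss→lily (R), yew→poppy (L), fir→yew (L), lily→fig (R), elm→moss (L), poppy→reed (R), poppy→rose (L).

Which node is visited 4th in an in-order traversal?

In-order visits the left subtree, then the node, then the right subtree.
At elm: go left to moss.
  At moss: no left child.
  Visit moss.
  At moss: go right to lily.
    At lily: no left child.
    Visit lily.
    At lily: go right to fig.
      fig is a leaf — visit fig.
Visit elm.
At elm: go right to fir.
  At fir: go left to yew.
    At yew: go left to poppy.
      At poppy: go left to rose.
        rose is a leaf — visit rose.
      Visit poppy.
      At poppy: go right to reed.
        reed is a leaf — visit reed.
    Visit yew.
    At yew: go right to kale.
      At kale: no left child.
      Visit kale.
      At kale: go right to ash.
        ash is a leaf — visit ash.
  Visit fir.
  At fir: go right to daisy.
    daisy is a leaf — visit daisy.
Full in-order sequence: moss, lily, fig, elm, rose, poppy, reed, yew, kale, ash, fir, daisy.

elm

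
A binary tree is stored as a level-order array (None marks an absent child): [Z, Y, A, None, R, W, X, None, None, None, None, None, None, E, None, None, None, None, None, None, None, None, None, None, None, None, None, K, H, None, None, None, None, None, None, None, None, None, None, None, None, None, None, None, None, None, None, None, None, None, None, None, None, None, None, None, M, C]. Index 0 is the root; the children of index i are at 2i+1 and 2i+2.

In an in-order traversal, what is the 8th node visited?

In-order visits the left subtree, then the node, then the right subtree.
At Z: go left to Y.
  At Y: no left child.
  Visit Y.
  At Y: go right to R.
    R is a leaf — visit R.
Visit Z.
At Z: go right to A.
  At A: go left to W.
    W is a leaf — visit W.
  Visit A.
  At A: go right to X.
    At X: go left to E.
      At E: go left to K.
        At K: no left child.
        Visit K.
        At K: go right to M.
          M is a leaf — visit M.
      Visit E.
      At E: go right to H.
        At H: go left to C.
          C is a leaf — visit C.
        Visit H.
        At H: no right child.
    Visit X.
    At X: no right child.
Full in-order sequence: Y, R, Z, W, A, K, M, E, C, H, X.

E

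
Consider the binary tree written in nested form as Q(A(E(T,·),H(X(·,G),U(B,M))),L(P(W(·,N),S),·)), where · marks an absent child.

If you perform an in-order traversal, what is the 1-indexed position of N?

In-order visits the left subtree, then the node, then the right subtree.
At Q: go left to A.
  At A: go left to E.
    At E: go left to T.
      T is a leaf — visit T.
    Visit E.
    At E: no right child.
  Visit A.
  At A: go right to H.
    At H: go left to X.
      At X: no left child.
      Visit X.
      At X: go right to G.
        G is a leaf — visit G.
    Visit H.
    At H: go right to U.
      At U: go left to B.
        B is a leaf — visit B.
      Visit U.
      At U: go right to M.
        M is a leaf — visit M.
Visit Q.
At Q: go right to L.
  At L: go left to P.
    At P: go left to W.
      At W: no left child.
      Visit W.
      At W: go right to N.
        N is a leaf — visit N.
    Visit P.
    At P: go right to S.
      S is a leaf — visit S.
  Visit L.
  At L: no right child.
Full in-order sequence: T, E, A, X, G, H, B, U, M, Q, W, N, P, S, L.

12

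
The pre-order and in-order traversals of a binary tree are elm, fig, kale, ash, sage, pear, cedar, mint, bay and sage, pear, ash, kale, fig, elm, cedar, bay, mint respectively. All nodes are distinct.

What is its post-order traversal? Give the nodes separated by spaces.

pear sage ash kale fig bay mint cedar elm

The first element of pre-order is the root; it splits in-order into left and right subtrees.
Root elm: left subtree has 5 nodes {sage, pear, ash, kale, fig}, right has 3 {cedar, bay, mint}.
  Root fig: left subtree has 4 nodes {sage, pear, ash, kale}, right has 0 { }.
    Root kale: left subtree has 3 nodes {sage, pear, ash}, right has 0 { }.
      Root ash: left subtree has 2 nodes {sage, pear}, right has 0 { }.
        Root sage: left subtree has 0 nodes { }, right has 1 {pear}.
  Root cedar: left subtree has 0 nodes { }, right has 2 {bay, mint}.
    Root mint: left subtree has 1 node {bay}, right has 0 { }.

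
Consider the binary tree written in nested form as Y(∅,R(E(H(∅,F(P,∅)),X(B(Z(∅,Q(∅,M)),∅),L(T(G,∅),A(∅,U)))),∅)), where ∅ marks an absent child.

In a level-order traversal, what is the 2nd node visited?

R

Level-order visits nodes level by level from the root, left to right within each level.
Level 0: Y
Level 1: R
Level 2: E
Level 3: H, X
Level 4: F, B, L
Level 5: P, Z, T, A
Level 6: Q, G, U
Level 7: M
Full level-order sequence: Y, R, E, H, X, F, B, L, P, Z, T, A, Q, G, U, M.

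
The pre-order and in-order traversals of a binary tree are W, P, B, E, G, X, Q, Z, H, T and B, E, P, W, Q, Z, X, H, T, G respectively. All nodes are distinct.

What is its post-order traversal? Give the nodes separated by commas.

The first element of pre-order is the root; it splits in-order into left and right subtrees.
Root W: left subtree has 3 nodes {B, E, P}, right has 6 {Q, Z, X, H, T, G}.
  Root P: left subtree has 2 nodes {B, E}, right has 0 { }.
    Root B: left subtree has 0 nodes { }, right has 1 {E}.
  Root G: left subtree has 5 nodes {Q, Z, X, H, T}, right has 0 { }.
    Root X: left subtree has 2 nodes {Q, Z}, right has 2 {H, T}.
      Root Q: left subtree has 0 nodes { }, right has 1 {Z}.
      Root H: left subtree has 0 nodes { }, right has 1 {T}.

E, B, P, Z, Q, T, H, X, G, W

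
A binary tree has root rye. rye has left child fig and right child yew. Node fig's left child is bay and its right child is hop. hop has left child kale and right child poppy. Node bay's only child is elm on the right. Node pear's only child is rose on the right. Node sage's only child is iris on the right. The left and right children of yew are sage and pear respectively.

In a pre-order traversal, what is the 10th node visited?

iris

Pre-order visits the node, then its left subtree, then its right subtree.
Visit rye.
At rye: go left to fig.
  Visit fig.
  At fig: go left to bay.
    Visit bay.
    At bay: no left child.
    At bay: go right to elm.
      elm is a leaf — visit elm.
  At fig: go right to hop.
    Visit hop.
    At hop: go left to kale.
      kale is a leaf — visit kale.
    At hop: go right to poppy.
      poppy is a leaf — visit poppy.
At rye: go right to yew.
  Visit yew.
  At yew: go left to sage.
    Visit sage.
    At sage: no left child.
    At sage: go right to iris.
      iris is a leaf — visit iris.
  At yew: go right to pear.
    Visit pear.
    At pear: no left child.
    At pear: go right to rose.
      rose is a leaf — visit rose.
Full pre-order sequence: rye, fig, bay, elm, hop, kale, poppy, yew, sage, iris, pear, rose.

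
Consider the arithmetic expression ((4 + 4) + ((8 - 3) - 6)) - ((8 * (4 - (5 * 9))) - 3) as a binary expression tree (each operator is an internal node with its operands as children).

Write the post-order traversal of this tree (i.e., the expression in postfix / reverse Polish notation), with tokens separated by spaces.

4 4 + 8 3 - 6 - + 8 4 5 9 * - * 3 - -

Post-order on an expression tree gives postfix notation: for each operator, emit left operand, right operand, then the operator.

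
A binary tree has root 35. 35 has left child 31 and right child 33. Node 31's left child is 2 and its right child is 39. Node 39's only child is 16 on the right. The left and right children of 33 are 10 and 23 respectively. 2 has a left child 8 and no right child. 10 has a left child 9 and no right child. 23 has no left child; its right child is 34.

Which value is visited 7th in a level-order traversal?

Level-order visits nodes level by level from the root, left to right within each level.
Level 0: 35
Level 1: 31, 33
Level 2: 2, 39, 10, 23
Level 3: 8, 16, 9, 34
Full level-order sequence: 35, 31, 33, 2, 39, 10, 23, 8, 16, 9, 34.

23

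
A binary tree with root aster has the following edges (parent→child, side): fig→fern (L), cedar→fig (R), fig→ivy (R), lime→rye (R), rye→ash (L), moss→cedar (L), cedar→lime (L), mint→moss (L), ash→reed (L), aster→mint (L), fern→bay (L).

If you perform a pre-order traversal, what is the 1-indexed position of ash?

7

Pre-order visits the node, then its left subtree, then its right subtree.
Visit aster.
At aster: go left to mint.
  Visit mint.
  At mint: go left to moss.
    Visit moss.
    At moss: go left to cedar.
      Visit cedar.
      At cedar: go left to lime.
        Visit lime.
        At lime: no left child.
        At lime: go right to rye.
          Visit rye.
          At rye: go left to ash.
            Visit ash.
            At ash: go left to reed.
              reed is a leaf — visit reed.
            At ash: no right child.
          At rye: no right child.
      At cedar: go right to fig.
        Visit fig.
        At fig: go left to fern.
          Visit fern.
          At fern: go left to bay.
            bay is a leaf — visit bay.
          At fern: no right child.
        At fig: go right to ivy.
          ivy is a leaf — visit ivy.
    At moss: no right child.
  At mint: no right child.
At aster: no right child.
Full pre-order sequence: aster, mint, moss, cedar, lime, rye, ash, reed, fig, fern, bay, ivy.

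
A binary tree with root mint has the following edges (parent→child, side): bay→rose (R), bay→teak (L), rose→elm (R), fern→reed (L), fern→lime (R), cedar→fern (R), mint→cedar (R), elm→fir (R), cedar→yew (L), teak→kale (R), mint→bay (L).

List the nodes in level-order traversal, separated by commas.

Level-order visits nodes level by level from the root, left to right within each level.
Level 0: mint
Level 1: bay, cedar
Level 2: teak, rose, yew, fern
Level 3: kale, elm, reed, lime
Level 4: fir

mint, bay, cedar, teak, rose, yew, fern, kale, elm, reed, lime, fir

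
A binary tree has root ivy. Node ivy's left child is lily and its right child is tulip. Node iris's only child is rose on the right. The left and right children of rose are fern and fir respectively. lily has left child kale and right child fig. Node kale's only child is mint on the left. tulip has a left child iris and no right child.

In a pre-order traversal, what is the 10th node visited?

Pre-order visits the node, then its left subtree, then its right subtree.
Visit ivy.
At ivy: go left to lily.
  Visit lily.
  At lily: go left to kale.
    Visit kale.
    At kale: go left to mint.
      mint is a leaf — visit mint.
    At kale: no right child.
  At lily: go right to fig.
    fig is a leaf — visit fig.
At ivy: go right to tulip.
  Visit tulip.
  At tulip: go left to iris.
    Visit iris.
    At iris: no left child.
    At iris: go right to rose.
      Visit rose.
      At rose: go left to fern.
        fern is a leaf — visit fern.
      At rose: go right to fir.
        fir is a leaf — visit fir.
  At tulip: no right child.
Full pre-order sequence: ivy, lily, kale, mint, fig, tulip, iris, rose, fern, fir.

fir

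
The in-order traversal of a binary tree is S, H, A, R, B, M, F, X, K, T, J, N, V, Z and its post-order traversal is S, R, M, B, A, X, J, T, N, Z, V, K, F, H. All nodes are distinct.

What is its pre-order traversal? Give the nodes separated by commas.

The last element of post-order is the root; it splits in-order into left and right subtrees.
Root H: left subtree has 1 node {S}, right has 12 {A, R, B, M, F, X, K, T, J, N, V, Z}.
  Root F: left subtree has 4 nodes {A, R, B, M}, right has 7 {X, K, T, J, N, V, Z}.
    Root A: left subtree has 0 nodes { }, right has 3 {R, B, M}.
      Root B: left subtree has 1 node {R}, right has 1 {M}.
    Root K: left subtree has 1 node {X}, right has 5 {T, J, N, V, Z}.
      Root V: left subtree has 3 nodes {T, J, N}, right has 1 {Z}.
        Root N: left subtree has 2 nodes {T, J}, right has 0 { }.
          Root T: left subtree has 0 nodes { }, right has 1 {J}.

H, S, F, A, B, R, M, K, X, V, N, T, J, Z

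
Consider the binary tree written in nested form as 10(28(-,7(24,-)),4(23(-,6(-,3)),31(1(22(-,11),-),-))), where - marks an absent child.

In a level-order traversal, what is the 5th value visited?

23

Level-order visits nodes level by level from the root, left to right within each level.
Level 0: 10
Level 1: 28, 4
Level 2: 7, 23, 31
Level 3: 24, 6, 1
Level 4: 3, 22
Level 5: 11
Full level-order sequence: 10, 28, 4, 7, 23, 31, 24, 6, 1, 3, 22, 11.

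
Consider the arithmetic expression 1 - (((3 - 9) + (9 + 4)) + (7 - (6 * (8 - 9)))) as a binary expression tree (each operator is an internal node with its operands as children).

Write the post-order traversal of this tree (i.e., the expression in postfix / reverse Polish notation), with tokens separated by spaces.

Post-order on an expression tree gives postfix notation: for each operator, emit left operand, right operand, then the operator.

1 3 9 - 9 4 + + 7 6 8 9 - * - + -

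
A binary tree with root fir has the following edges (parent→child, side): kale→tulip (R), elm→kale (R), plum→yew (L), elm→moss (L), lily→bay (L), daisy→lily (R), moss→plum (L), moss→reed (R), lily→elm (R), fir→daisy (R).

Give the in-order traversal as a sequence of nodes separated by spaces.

In-order visits the left subtree, then the node, then the right subtree.
At fir: no left child.
Visit fir.
At fir: go right to daisy.
  At daisy: no left child.
  Visit daisy.
  At daisy: go right to lily.
    At lily: go left to bay.
      bay is a leaf — visit bay.
    Visit lily.
    At lily: go right to elm.
      At elm: go left to moss.
        At moss: go left to plum.
          At plum: go left to yew.
            yew is a leaf — visit yew.
          Visit plum.
          At plum: no right child.
        Visit moss.
        At moss: go right to reed.
          reed is a leaf — visit reed.
      Visit elm.
      At elm: go right to kale.
        At kale: no left child.
        Visit kale.
        At kale: go right to tulip.
          tulip is a leaf — visit tulip.

fir daisy bay lily yew plum moss reed elm kale tulip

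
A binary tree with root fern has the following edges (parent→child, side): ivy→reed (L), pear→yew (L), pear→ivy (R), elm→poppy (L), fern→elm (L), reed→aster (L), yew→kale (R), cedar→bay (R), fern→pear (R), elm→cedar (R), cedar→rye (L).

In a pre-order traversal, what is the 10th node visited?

ivy

Pre-order visits the node, then its left subtree, then its right subtree.
Visit fern.
At fern: go left to elm.
  Visit elm.
  At elm: go left to poppy.
    poppy is a leaf — visit poppy.
  At elm: go right to cedar.
    Visit cedar.
    At cedar: go left to rye.
      rye is a leaf — visit rye.
    At cedar: go right to bay.
      bay is a leaf — visit bay.
At fern: go right to pear.
  Visit pear.
  At pear: go left to yew.
    Visit yew.
    At yew: no left child.
    At yew: go right to kale.
      kale is a leaf — visit kale.
  At pear: go right to ivy.
    Visit ivy.
    At ivy: go left to reed.
      Visit reed.
      At reed: go left to aster.
        aster is a leaf — visit aster.
      At reed: no right child.
    At ivy: no right child.
Full pre-order sequence: fern, elm, poppy, cedar, rye, bay, pear, yew, kale, ivy, reed, aster.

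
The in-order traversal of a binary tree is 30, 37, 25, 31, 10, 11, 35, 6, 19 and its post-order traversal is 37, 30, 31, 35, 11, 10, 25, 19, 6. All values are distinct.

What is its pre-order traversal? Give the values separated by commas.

6, 25, 30, 37, 10, 31, 11, 35, 19

The last element of post-order is the root; it splits in-order into left and right subtrees.
Root 6: left subtree has 7 nodes {30, 37, 25, 31, 10, 11, 35}, right has 1 {19}.
  Root 25: left subtree has 2 nodes {30, 37}, right has 4 {31, 10, 11, 35}.
    Root 30: left subtree has 0 nodes { }, right has 1 {37}.
    Root 10: left subtree has 1 node {31}, right has 2 {11, 35}.
      Root 11: left subtree has 0 nodes { }, right has 1 {35}.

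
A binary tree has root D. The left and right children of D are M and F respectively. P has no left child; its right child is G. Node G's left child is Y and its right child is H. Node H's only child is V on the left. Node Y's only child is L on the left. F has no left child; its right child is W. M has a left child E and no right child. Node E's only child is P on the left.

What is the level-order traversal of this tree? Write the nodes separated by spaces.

D M F E W P G Y H L V

Level-order visits nodes level by level from the root, left to right within each level.
Level 0: D
Level 1: M, F
Level 2: E, W
Level 3: P
Level 4: G
Level 5: Y, H
Level 6: L, V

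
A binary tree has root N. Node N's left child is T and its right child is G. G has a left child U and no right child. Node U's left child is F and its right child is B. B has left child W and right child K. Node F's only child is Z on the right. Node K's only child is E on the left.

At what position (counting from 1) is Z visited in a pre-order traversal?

Pre-order visits the node, then its left subtree, then its right subtree.
Visit N.
At N: go left to T.
  T is a leaf — visit T.
At N: go right to G.
  Visit G.
  At G: go left to U.
    Visit U.
    At U: go left to F.
      Visit F.
      At F: no left child.
      At F: go right to Z.
        Z is a leaf — visit Z.
    At U: go right to B.
      Visit B.
      At B: go left to W.
        W is a leaf — visit W.
      At B: go right to K.
        Visit K.
        At K: go left to E.
          E is a leaf — visit E.
        At K: no right child.
  At G: no right child.
Full pre-order sequence: N, T, G, U, F, Z, B, W, K, E.

6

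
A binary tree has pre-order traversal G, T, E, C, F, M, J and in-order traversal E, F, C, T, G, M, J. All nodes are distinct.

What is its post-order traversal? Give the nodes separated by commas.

The first element of pre-order is the root; it splits in-order into left and right subtrees.
Root G: left subtree has 4 nodes {E, F, C, T}, right has 2 {M, J}.
  Root T: left subtree has 3 nodes {E, F, C}, right has 0 { }.
    Root E: left subtree has 0 nodes { }, right has 2 {F, C}.
      Root C: left subtree has 1 node {F}, right has 0 { }.
  Root M: left subtree has 0 nodes { }, right has 1 {J}.

F, C, E, T, J, M, G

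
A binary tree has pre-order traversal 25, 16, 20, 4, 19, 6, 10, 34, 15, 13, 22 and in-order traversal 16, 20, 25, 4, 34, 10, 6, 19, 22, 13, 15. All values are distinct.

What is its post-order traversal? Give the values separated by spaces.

20 16 34 10 6 22 13 15 19 4 25

The first element of pre-order is the root; it splits in-order into left and right subtrees.
Root 25: left subtree has 2 nodes {16, 20}, right has 8 {4, 34, 10, 6, 19, 22, 13, 15}.
  Root 16: left subtree has 0 nodes { }, right has 1 {20}.
  Root 4: left subtree has 0 nodes { }, right has 7 {34, 10, 6, 19, 22, 13, 15}.
    Root 19: left subtree has 3 nodes {34, 10, 6}, right has 3 {22, 13, 15}.
      Root 6: left subtree has 2 nodes {34, 10}, right has 0 { }.
        Root 10: left subtree has 1 node {34}, right has 0 { }.
      Root 15: left subtree has 2 nodes {22, 13}, right has 0 { }.
        Root 13: left subtree has 1 node {22}, right has 0 { }.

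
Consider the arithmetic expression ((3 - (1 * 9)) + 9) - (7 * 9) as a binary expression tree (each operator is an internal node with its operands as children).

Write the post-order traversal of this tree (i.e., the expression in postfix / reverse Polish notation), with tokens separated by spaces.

3 1 9 * - 9 + 7 9 * -

Post-order on an expression tree gives postfix notation: for each operator, emit left operand, right operand, then the operator.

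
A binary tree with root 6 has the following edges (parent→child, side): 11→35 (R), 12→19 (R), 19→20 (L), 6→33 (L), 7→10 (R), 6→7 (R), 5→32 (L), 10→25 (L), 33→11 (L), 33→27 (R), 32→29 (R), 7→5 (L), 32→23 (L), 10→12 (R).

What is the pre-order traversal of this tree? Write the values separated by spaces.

Pre-order visits the node, then its left subtree, then its right subtree.
Visit 6.
At 6: go left to 33.
  Visit 33.
  At 33: go left to 11.
    Visit 11.
    At 11: no left child.
    At 11: go right to 35.
      35 is a leaf — visit 35.
  At 33: go right to 27.
    27 is a leaf — visit 27.
At 6: go right to 7.
  Visit 7.
  At 7: go left to 5.
    Visit 5.
    At 5: go left to 32.
      Visit 32.
      At 32: go left to 23.
        23 is a leaf — visit 23.
      At 32: go right to 29.
        29 is a leaf — visit 29.
    At 5: no right child.
  At 7: go right to 10.
    Visit 10.
    At 10: go left to 25.
      25 is a leaf — visit 25.
    At 10: go right to 12.
      Visit 12.
      At 12: no left child.
      At 12: go right to 19.
        Visit 19.
        At 19: go left to 20.
          20 is a leaf — visit 20.
        At 19: no right child.

6 33 11 35 27 7 5 32 23 29 10 25 12 19 20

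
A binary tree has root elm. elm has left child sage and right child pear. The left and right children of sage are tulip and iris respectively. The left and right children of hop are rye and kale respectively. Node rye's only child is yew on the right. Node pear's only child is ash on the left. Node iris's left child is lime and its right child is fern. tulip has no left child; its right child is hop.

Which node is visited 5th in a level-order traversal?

iris

Level-order visits nodes level by level from the root, left to right within each level.
Level 0: elm
Level 1: sage, pear
Level 2: tulip, iris, ash
Level 3: hop, lime, fern
Level 4: rye, kale
Level 5: yew
Full level-order sequence: elm, sage, pear, tulip, iris, ash, hop, lime, fern, rye, kale, yew.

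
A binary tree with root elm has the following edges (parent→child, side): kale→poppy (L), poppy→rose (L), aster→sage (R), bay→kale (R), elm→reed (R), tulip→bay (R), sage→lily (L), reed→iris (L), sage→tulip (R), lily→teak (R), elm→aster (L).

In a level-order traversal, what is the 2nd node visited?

Level-order visits nodes level by level from the root, left to right within each level.
Level 0: elm
Level 1: aster, reed
Level 2: sage, iris
Level 3: lily, tulip
Level 4: teak, bay
Level 5: kale
Level 6: poppy
Level 7: rose
Full level-order sequence: elm, aster, reed, sage, iris, lily, tulip, teak, bay, kale, poppy, rose.

aster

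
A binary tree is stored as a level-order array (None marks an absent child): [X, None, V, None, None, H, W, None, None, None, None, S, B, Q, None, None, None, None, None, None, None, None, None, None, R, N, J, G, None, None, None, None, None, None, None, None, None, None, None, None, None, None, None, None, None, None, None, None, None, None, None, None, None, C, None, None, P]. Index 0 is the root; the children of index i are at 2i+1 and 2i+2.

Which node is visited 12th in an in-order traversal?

Q

In-order visits the left subtree, then the node, then the right subtree.
At X: no left child.
Visit X.
At X: go right to V.
  At V: go left to H.
    At H: go left to S.
      At S: no left child.
      Visit S.
      At S: go right to R.
        R is a leaf — visit R.
    Visit H.
    At H: go right to B.
      At B: go left to N.
        N is a leaf — visit N.
      Visit B.
      At B: go right to J.
        At J: go left to C.
          C is a leaf — visit C.
        Visit J.
        At J: no right child.
  Visit V.
  At V: go right to W.
    At W: go left to Q.
      At Q: go left to G.
        At G: no left child.
        Visit G.
        At G: go right to P.
          P is a leaf — visit P.
      Visit Q.
      At Q: no right child.
    Visit W.
    At W: no right child.
Full in-order sequence: X, S, R, H, N, B, C, J, V, G, P, Q, W.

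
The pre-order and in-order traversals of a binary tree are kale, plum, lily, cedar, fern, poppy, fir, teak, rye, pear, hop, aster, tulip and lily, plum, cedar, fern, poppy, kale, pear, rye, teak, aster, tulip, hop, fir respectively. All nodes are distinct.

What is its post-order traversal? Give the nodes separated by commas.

The first element of pre-order is the root; it splits in-order into left and right subtrees.
Root kale: left subtree has 5 nodes {lily, plum, cedar, fern, poppy}, right has 7 {pear, rye, teak, aster, tulip, hop, fir}.
  Root plum: left subtree has 1 node {lily}, right has 3 {cedar, fern, poppy}.
    Root cedar: left subtree has 0 nodes { }, right has 2 {fern, poppy}.
      Root fern: left subtree has 0 nodes { }, right has 1 {poppy}.
  Root fir: left subtree has 6 nodes {pear, rye, teak, aster, tulip, hop}, right has 0 { }.
    Root teak: left subtree has 2 nodes {pear, rye}, right has 3 {aster, tulip, hop}.
      Root rye: left subtree has 1 node {pear}, right has 0 { }.
      Root hop: left subtree has 2 nodes {aster, tulip}, right has 0 { }.
        Root aster: left subtree has 0 nodes { }, right has 1 {tulip}.

lily, poppy, fern, cedar, plum, pear, rye, tulip, aster, hop, teak, fir, kale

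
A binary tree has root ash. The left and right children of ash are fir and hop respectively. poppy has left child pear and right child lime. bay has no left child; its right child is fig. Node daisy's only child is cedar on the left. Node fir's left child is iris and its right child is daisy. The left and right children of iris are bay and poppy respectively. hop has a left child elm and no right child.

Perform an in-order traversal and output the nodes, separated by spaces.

In-order visits the left subtree, then the node, then the right subtree.
At ash: go left to fir.
  At fir: go left to iris.
    At iris: go left to bay.
      At bay: no left child.
      Visit bay.
      At bay: go right to fig.
        fig is a leaf — visit fig.
    Visit iris.
    At iris: go right to poppy.
      At poppy: go left to pear.
        pear is a leaf — visit pear.
      Visit poppy.
      At poppy: go right to lime.
        lime is a leaf — visit lime.
  Visit fir.
  At fir: go right to daisy.
    At daisy: go left to cedar.
      cedar is a leaf — visit cedar.
    Visit daisy.
    At daisy: no right child.
Visit ash.
At ash: go right to hop.
  At hop: go left to elm.
    elm is a leaf — visit elm.
  Visit hop.
  At hop: no right child.

bay fig iris pear poppy lime fir cedar daisy ash elm hop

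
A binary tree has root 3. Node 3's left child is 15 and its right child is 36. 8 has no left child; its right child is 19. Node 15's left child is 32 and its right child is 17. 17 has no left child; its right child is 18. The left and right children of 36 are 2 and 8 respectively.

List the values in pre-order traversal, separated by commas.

Pre-order visits the node, then its left subtree, then its right subtree.
Visit 3.
At 3: go left to 15.
  Visit 15.
  At 15: go left to 32.
    32 is a leaf — visit 32.
  At 15: go right to 17.
    Visit 17.
    At 17: no left child.
    At 17: go right to 18.
      18 is a leaf — visit 18.
At 3: go right to 36.
  Visit 36.
  At 36: go left to 2.
    2 is a leaf — visit 2.
  At 36: go right to 8.
    Visit 8.
    At 8: no left child.
    At 8: go right to 19.
      19 is a leaf — visit 19.

3, 15, 32, 17, 18, 36, 2, 8, 19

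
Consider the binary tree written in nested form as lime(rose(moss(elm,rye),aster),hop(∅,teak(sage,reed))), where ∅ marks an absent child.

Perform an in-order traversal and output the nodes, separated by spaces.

elm moss rye rose aster lime hop sage teak reed

In-order visits the left subtree, then the node, then the right subtree.
At lime: go left to rose.
  At rose: go left to moss.
    At moss: go left to elm.
      elm is a leaf — visit elm.
    Visit moss.
    At moss: go right to rye.
      rye is a leaf — visit rye.
  Visit rose.
  At rose: go right to aster.
    aster is a leaf — visit aster.
Visit lime.
At lime: go right to hop.
  At hop: no left child.
  Visit hop.
  At hop: go right to teak.
    At teak: go left to sage.
      sage is a leaf — visit sage.
    Visit teak.
    At teak: go right to reed.
      reed is a leaf — visit reed.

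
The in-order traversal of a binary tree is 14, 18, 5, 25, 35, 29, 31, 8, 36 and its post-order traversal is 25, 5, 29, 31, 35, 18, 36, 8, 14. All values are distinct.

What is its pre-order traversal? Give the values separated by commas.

14, 8, 18, 35, 5, 25, 31, 29, 36

The last element of post-order is the root; it splits in-order into left and right subtrees.
Root 14: left subtree has 0 nodes { }, right has 8 {18, 5, 25, 35, 29, 31, 8, 36}.
  Root 8: left subtree has 6 nodes {18, 5, 25, 35, 29, 31}, right has 1 {36}.
    Root 18: left subtree has 0 nodes { }, right has 5 {5, 25, 35, 29, 31}.
      Root 35: left subtree has 2 nodes {5, 25}, right has 2 {29, 31}.
        Root 5: left subtree has 0 nodes { }, right has 1 {25}.
        Root 31: left subtree has 1 node {29}, right has 0 { }.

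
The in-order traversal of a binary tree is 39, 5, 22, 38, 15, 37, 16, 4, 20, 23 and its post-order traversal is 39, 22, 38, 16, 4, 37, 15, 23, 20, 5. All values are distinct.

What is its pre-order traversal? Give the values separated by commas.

The last element of post-order is the root; it splits in-order into left and right subtrees.
Root 5: left subtree has 1 node {39}, right has 8 {22, 38, 15, 37, 16, 4, 20, 23}.
  Root 20: left subtree has 6 nodes {22, 38, 15, 37, 16, 4}, right has 1 {23}.
    Root 15: left subtree has 2 nodes {22, 38}, right has 3 {37, 16, 4}.
      Root 38: left subtree has 1 node {22}, right has 0 { }.
      Root 37: left subtree has 0 nodes { }, right has 2 {16, 4}.
        Root 4: left subtree has 1 node {16}, right has 0 { }.

5, 39, 20, 15, 38, 22, 37, 4, 16, 23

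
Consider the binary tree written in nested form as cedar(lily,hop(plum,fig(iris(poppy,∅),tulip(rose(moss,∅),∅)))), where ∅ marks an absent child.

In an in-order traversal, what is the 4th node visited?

In-order visits the left subtree, then the node, then the right subtree.
At cedar: go left to lily.
  lily is a leaf — visit lily.
Visit cedar.
At cedar: go right to hop.
  At hop: go left to plum.
    plum is a leaf — visit plum.
  Visit hop.
  At hop: go right to fig.
    At fig: go left to iris.
      At iris: go left to poppy.
        poppy is a leaf — visit poppy.
      Visit iris.
      At iris: no right child.
    Visit fig.
    At fig: go right to tulip.
      At tulip: go left to rose.
        At rose: go left to moss.
          moss is a leaf — visit moss.
        Visit rose.
        At rose: no right child.
      Visit tulip.
      At tulip: no right child.
Full in-order sequence: lily, cedar, plum, hop, poppy, iris, fig, moss, rose, tulip.

hop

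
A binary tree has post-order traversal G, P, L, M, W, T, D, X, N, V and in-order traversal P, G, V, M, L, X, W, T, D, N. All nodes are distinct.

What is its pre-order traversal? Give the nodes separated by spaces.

V P G N X M L D T W

The last element of post-order is the root; it splits in-order into left and right subtrees.
Root V: left subtree has 2 nodes {P, G}, right has 7 {M, L, X, W, T, D, N}.
  Root P: left subtree has 0 nodes { }, right has 1 {G}.
  Root N: left subtree has 6 nodes {M, L, X, W, T, D}, right has 0 { }.
    Root X: left subtree has 2 nodes {M, L}, right has 3 {W, T, D}.
      Root M: left subtree has 0 nodes { }, right has 1 {L}.
      Root D: left subtree has 2 nodes {W, T}, right has 0 { }.
        Root T: left subtree has 1 node {W}, right has 0 { }.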